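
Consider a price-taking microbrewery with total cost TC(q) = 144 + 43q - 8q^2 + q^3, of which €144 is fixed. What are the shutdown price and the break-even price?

Shutdown price = €27; break-even price = €55

AVC = 43 - 8q + q^2; minimized at q = 4, giving min AVC = €27. That is the shutdown price.
ATC = 144/q + 43 - 8q + q^2. Setting dATC/dq = −144/q^2 − 8 + 2q = 0 gives q = 6 (since 2·6^3 − 8·6^2 = 144).
min ATC = 144/6 + 43 − 8·6 + 6^2 = €55. That is the break-even price.
For €27 ≤ P < €55 the firm produces at a loss; below €27 it shuts down.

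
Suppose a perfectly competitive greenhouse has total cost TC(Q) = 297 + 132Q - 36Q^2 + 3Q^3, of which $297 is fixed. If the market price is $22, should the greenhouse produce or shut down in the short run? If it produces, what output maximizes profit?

Shut down

Variable cost is VC = 132Q - 36Q^2 + 3Q^3, so AVC = VC/Q = 132 - 36Q + 3Q^2 and MC = dTC/dQ = 132 - 72Q + 9Q^2.
AVC hits its minimum where MC = AVC, at Q = 6, giving min AVC = 132 - 36·6 + 3·6^2 = $24.
Since P = $22 < min AVC = $24, price fails to cover variable cost at any output.
The firm minimizes its loss by shutting down and losing only its fixed cost of $297.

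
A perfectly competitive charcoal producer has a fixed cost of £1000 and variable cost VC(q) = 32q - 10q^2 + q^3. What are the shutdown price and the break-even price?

Shutdown price = min AVC. AVC = 32 - 10q + q^2, with vertex at q = 5 and minimum £7.
ATC = 1000/q + 32 - 10q + q^2. Setting dATC/dq = −1000/q^2 − 10 + 2q = 0 gives q = 10 (since 2·10^3 − 10·10^2 = 1000).
min ATC = 1000/10 + 32 − 10·10 + 10^2 = £132. That is the break-even price.
For £7 ≤ P < £132 the firm produces at a loss; below £7 it shuts down.

Shutdown price = £7; break-even price = £132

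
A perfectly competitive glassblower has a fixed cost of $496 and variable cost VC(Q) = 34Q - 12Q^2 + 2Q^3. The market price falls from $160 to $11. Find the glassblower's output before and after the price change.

MC = 34 - 24Q + 6Q^2; the shutdown threshold is min AVC = $16 (at Q = 3).
At P = $160 ≥ min AVC, set P = MC on the rising branch: Q = 7.
At P = $11 < min AVC = $16, price no longer covers variable cost at any output, so the firm shuts down: Q = 0.

Output falls from 7 to 0 (the firm shuts down)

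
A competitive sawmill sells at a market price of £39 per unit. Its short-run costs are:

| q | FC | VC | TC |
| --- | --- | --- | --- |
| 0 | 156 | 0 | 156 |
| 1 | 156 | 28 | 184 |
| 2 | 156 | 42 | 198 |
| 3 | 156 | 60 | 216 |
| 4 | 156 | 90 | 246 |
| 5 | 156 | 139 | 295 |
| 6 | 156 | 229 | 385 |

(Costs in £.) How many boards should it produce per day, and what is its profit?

Profit at each row (π = 39q − TC): q=0: -156; q=1: -145; q=2: -120; q=3: -99; q=4: -90; q=5: -100; q=6: -151.
Profit is maximized at q = 4. AVC there is 90/4 = £22.50 ≤ P, so producing beats shutting down (which would give -£156).

q = 4; profit = -£90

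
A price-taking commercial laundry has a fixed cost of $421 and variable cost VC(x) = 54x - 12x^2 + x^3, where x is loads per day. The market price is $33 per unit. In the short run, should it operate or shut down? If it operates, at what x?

Variable cost is VC = 54x - 12x^2 + x^3, so AVC = VC/x = 54 - 12x + x^2 and MC = dTC/dx = 54 - 24x + 3x^2.
AVC is minimized where dAVC/dx = -12 + 2x = 0, at x = 6; min AVC = 54 - 12·6 + 6^2 = $18.
P = $33 exceeds min AVC = $18, so the firm stays open.
Solving P = MC: 21 - 24x + 3x^2 = 0 ⇒ x = 1 or 7. On the upward-sloping branch, x* = 7.
Check: AVC at x = 7 is $19 ≤ P, so revenue covers variable cost.
Profit = P·x − TC = 33·7 − 554 = -$323, a loss, but smaller than the $421 fixed cost the firm would lose by shutting down.

Produce at x = 7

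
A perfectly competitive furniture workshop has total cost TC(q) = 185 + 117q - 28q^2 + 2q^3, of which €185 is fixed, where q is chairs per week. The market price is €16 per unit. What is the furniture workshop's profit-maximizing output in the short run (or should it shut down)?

Shut down

From TC, MC = TC'(q) = 117 - 56q + 6q^2 and AVC = VC/q = 117 - 28q + 2q^2.
AVC is minimized where dAVC/dq = -28 + 4q = 0, at q = 7; min AVC = 117 - 28·7 + 2·7^2 = €19.
P = €16 lies below min AVC = €19; no output level covers variable cost.
The firm minimizes its loss by shutting down and losing only its fixed cost of €185.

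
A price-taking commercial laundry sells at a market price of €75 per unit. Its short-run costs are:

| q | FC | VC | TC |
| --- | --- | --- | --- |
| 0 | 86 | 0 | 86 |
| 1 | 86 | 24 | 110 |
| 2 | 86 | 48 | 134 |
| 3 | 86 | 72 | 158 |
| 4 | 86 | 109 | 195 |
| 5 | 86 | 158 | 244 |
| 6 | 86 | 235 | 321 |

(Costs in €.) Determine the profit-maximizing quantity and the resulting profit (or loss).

q = 5; profit = €131

Profit at each row (π = 75q − TC): q=0: -86; q=1: -35; q=2: 16; q=3: 67; q=4: 105; q=5: 131; q=6: 129.
Profit is maximized at q = 5. AVC there is 158/5 = €31.60 ≤ P, so producing beats shutting down (which would give -€86).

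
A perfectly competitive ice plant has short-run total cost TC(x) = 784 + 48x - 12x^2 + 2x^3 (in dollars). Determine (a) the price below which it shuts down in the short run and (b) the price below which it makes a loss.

Shutdown price = $30; break-even price = $174

AVC = 48 - 12x + 2x^2; minimized at x = 3, giving min AVC = $30. That is the shutdown price.
ATC = 784/x + 48 - 12x + 2x^2. Setting dATC/dx = −784/x^2 − 12 + 4x = 0 gives x = 7 (since 4·7^3 − 12·7^2 = 784).
min ATC = 784/7 + 48 − 12·7 + 2·7^2 = $174. That is the break-even price.
Between these two prices the firm operates at a loss; above $174 it earns a profit.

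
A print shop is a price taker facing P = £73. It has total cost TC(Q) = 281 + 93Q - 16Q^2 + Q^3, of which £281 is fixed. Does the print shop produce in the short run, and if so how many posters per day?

Produce at Q = 10

From TC, MC = TC'(Q) = 93 - 32Q + 3Q^2 and AVC = VC/Q = 93 - 16Q + Q^2.
The AVC parabola has its vertex at Q = 16/2 = 8, where AVC = 93 - 16·8 + 8^2 = £29.
Because £73 ≥ £29, revenue can cover variable cost; the firm operates.
P = MC gives 20 - 32Q + 3Q^2 = 0, with roots 2/3 and 10. Take the larger (rising MC): Q* = 10.
Check: AVC at Q = 10 is £33 ≤ P, so revenue covers variable cost.
Profit = P·Q − TC = 73·10 − 611 = £119.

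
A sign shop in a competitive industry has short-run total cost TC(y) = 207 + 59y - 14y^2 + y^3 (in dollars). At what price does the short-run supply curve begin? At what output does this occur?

$10 per unit, at y = 7

Short-run supply begins at min AVC. From VC = 59y - 14y^2 + y^3, AVC = 59 - 14y + y^2.
At the minimum of AVC, MC = AVC. MC = 59 - 28y + 3y^2; setting MC = AVC gives 2y^2 - 14y = 0, so y = 7. min AVC = 10.
The firm shuts down for any P below $10.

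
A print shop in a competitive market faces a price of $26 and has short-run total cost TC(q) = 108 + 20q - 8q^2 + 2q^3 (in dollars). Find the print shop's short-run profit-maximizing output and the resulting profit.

Profit = -$72 at q = 3

AVC = 20 - 8q + 2q^2 has its minimum $12 at q = 2; price $26 clears that bar, so the firm operates.
MC = 20 - 16q + 6q^2. Setting P = MC and taking the root on the rising branch gives q* = 3.
TR = 26·3 = 78. TC = 108 + 42 = 150. Profit = 78 − 150 = -$72.
That loss of $72 beats the $108 the firm would lose by shutting down; producing recovers $36 of fixed cost.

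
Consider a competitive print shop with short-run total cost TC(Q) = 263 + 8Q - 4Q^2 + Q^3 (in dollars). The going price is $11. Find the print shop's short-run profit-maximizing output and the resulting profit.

Profit = -$245 at Q = 3

AVC = 8 - 4Q + Q^2 has its minimum $4 at Q = 2; price $11 clears that bar, so the firm operates.
With MC = 8 - 8Q + 3Q^2, P = MC on the upward-sloping part at Q* = 3.
TR = 11·3 = 33. TC = 263 + 15 = 278. Profit = 33 − 278 = -$245.
By producing, the firm covers all variable cost plus $18 of fixed cost; shutting down would lose the full $263.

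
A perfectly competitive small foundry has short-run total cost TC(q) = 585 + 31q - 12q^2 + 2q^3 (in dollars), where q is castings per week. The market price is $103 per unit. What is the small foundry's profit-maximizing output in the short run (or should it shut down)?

Variable cost is VC = 31q - 12q^2 + 2q^3, so AVC = VC/q = 31 - 12q + 2q^2 and MC = dTC/dq = 31 - 24q + 6q^2.
AVC is minimized where dAVC/dq = -12 + 4q = 0, at q = 3; min AVC = 31 - 12·3 + 2·3^2 = $13.
Because $103 ≥ $13, revenue can cover variable cost; the firm operates.
Solving P = MC: -72 - 24q + 6q^2 = 0 ⇒ q = -2 or 6. On the upward-sloping branch, q* = 6.
Check: AVC at q = 6 is $31 ≤ P, so revenue covers variable cost.
Profit = P·q − TC = 103·6 − 771 = -$153, a loss, but smaller than the $585 fixed cost the firm would lose by shutting down.

Produce at q = 6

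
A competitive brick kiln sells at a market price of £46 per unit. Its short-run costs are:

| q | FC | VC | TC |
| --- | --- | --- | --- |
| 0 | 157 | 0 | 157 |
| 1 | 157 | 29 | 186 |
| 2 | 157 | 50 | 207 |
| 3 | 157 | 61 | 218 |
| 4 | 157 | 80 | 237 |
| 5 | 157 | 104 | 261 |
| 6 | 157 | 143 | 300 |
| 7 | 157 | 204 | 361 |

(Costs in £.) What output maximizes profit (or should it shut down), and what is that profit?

Tabulate TR − TC: q=0: -157; q=1: -140; q=2: -115; q=3: -80; q=4: -53; q=5: -31; q=6: -24; q=7: -39.
Profit is maximized at q = 6. AVC there is 143/6 = £23.83 ≤ P, so producing beats shutting down (which would give -£157).

q = 6; profit = -£24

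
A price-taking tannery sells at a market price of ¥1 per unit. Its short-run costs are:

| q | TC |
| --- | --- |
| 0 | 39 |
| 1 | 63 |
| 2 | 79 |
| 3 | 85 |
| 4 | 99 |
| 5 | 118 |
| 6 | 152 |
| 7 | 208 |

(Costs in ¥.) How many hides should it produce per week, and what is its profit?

Profit at each row (π = 1q − TC): q=0: -39; q=1: -62; q=2: -77; q=3: -82; q=4: -95; q=5: -113; q=6: -146; q=7: -201.
Profit is highest at q = 0. Equivalently, the lowest AVC in the table is 60/4 ≈ ¥15 at q = 4, and P = ¥1 falls below it — price never covers variable cost, so the firm shuts down and loses only its fixed cost.

q = 0 (shut down); profit = -¥39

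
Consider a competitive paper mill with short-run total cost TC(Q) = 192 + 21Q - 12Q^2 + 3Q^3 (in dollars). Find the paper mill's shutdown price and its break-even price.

Shutdown price = $9; break-even price = $69

AVC = 21 - 12Q + 3Q^2; minimized at Q = 2, giving min AVC = $9. That is the shutdown price.
ATC = 192/Q + 21 - 12Q + 3Q^2. Setting dATC/dQ = −192/Q^2 − 12 + 6Q = 0 gives Q = 4 (since 6·4^3 − 12·4^2 = 192).
min ATC = 192/4 + 21 − 12·4 + 3·4^2 = $69. That is the break-even price.
Between these two prices the firm operates at a loss; above $69 it earns a profit.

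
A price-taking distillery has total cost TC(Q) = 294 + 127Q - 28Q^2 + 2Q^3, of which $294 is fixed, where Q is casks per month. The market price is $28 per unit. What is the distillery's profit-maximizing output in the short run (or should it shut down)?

Shut down

From TC, MC = TC'(Q) = 127 - 56Q + 6Q^2 and AVC = VC/Q = 127 - 28Q + 2Q^2.
AVC is minimized where dAVC/dQ = -28 + 4Q = 0, at Q = 7; min AVC = 127 - 28·7 + 2·7^2 = $29.
Since P = $28 < min AVC = $29, price fails to cover variable cost at any output.
Best response: produce nothing and absorb the $294 fixed cost.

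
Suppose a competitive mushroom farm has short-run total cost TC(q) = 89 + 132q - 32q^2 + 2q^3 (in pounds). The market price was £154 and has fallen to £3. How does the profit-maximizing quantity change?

MC = 132 - 64q + 6q^2; the shutdown threshold is min AVC = £4 (at q = 8).
With P = £154 above the shutdown price, P = MC gives q = 11.
At P = £3 < min AVC = £4, price no longer covers variable cost at any output, so the firm shuts down: q = 0.

Output falls from 11 to 0 (the firm shuts down)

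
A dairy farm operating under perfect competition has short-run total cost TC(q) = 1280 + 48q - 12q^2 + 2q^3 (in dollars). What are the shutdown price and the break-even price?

AVC = 48 - 12q + 2q^2; minimized at q = 3, giving min AVC = $30. That is the shutdown price.
ATC = 1280/q + 48 - 12q + 2q^2. Setting dATC/dq = −1280/q^2 − 12 + 4q = 0 gives q = 8 (since 4·8^3 − 12·8^2 = 1280).
min ATC = 1280/8 + 48 − 12·8 + 2·8^2 = $240. That is the break-even price.
Between these two prices the firm operates at a loss; above $240 it earns a profit.

Shutdown price = $30; break-even price = $240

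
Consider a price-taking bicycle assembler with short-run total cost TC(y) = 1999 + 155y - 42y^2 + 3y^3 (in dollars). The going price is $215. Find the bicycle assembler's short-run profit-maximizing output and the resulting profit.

AVC = 155 - 42y + 3y^2 has its minimum $8 at y = 7; price $215 clears that bar, so the firm operates.
With MC = 155 - 84y + 9y^2, P = MC on the upward-sloping part at y* = 10.
TR = 215·10 = 2150. TC = 1999 + 350 = 2349. Profit = 2150 − 2349 = -$199.
Shutting down would mean losing the fixed cost of $1999, so operating at a loss of $199 is better by $1800.

Profit = -$199 at y = 10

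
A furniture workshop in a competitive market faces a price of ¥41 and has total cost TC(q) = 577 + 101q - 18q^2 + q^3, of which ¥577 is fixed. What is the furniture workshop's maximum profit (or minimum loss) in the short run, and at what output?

AVC = 101 - 18q + q^2 has its minimum ¥20 at q = 9; price ¥41 clears that bar, so the firm operates.
MC = 101 - 36q + 3q^2. Setting P = MC and taking the root on the rising branch gives q* = 10.
TR = 41·10 = 410. TC = 577 + 210 = 787. Profit = 410 − 787 = -¥377.
By producing, the firm covers all variable cost plus ¥200 of fixed cost; shutting down would lose the full ¥577.

Profit = -¥377 at q = 10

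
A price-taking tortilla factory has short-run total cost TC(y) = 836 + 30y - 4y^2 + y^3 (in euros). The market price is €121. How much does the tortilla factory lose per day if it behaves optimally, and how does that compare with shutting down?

AVC = 30 - 4y + y^2; min AVC = €26 at y = 2. Since P = €121 ≥ min AVC, the firm produces.
With MC = 30 - 8y + 3y^2, P = MC on the upward-sloping part at y* = 7.
TR = 121·7 = 847. TC = 836 + 357 = 1193. Profit = 847 − 1193 = -€346.
By producing, the firm covers all variable cost plus €490 of fixed cost; shutting down would lose the full €836.

Profit = -€346 at y = 7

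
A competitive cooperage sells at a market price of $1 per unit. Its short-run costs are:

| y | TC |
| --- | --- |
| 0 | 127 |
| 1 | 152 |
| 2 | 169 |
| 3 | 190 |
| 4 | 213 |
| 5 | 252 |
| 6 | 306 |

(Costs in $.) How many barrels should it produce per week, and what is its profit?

Tabulate TR − TC: y=0: -127; y=1: -151; y=2: -167; y=3: -187; y=4: -209; y=5: -247; y=6: -300.
Profit is highest at y = 0. Equivalently, the lowest AVC in the table is 42/2 ≈ $21 at y = 2, and P = $1 falls below it — price never covers variable cost, so the firm shuts down and loses only its fixed cost.

y = 0 (shut down); profit = -$127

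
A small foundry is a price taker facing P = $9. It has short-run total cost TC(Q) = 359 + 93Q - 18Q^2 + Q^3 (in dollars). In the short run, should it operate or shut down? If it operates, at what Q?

Shut down

From TC, MC = TC'(Q) = 93 - 36Q + 3Q^2 and AVC = VC/Q = 93 - 18Q + Q^2.
AVC is minimized where dAVC/dQ = -18 + 2Q = 0, at Q = 9; min AVC = 93 - 18·9 + 9^2 = $12.
With P < min AVC ($9 < $12), every unit sold adds to the loss.
Shutting down limits the loss to fixed cost, $359.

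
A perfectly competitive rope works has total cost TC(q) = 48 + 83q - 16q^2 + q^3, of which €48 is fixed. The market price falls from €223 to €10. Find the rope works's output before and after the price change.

Output falls from 14 to 0 (the firm shuts down)

AVC = 83 - 16q + q^2, minimized at q = 8 where min AVC = €19. MC = 83 - 32q + 3q^2.
At P = €223 ≥ min AVC, set P = MC on the rising branch: q = 14.
At P = €10 < min AVC = €19, price no longer covers variable cost at any output, so the firm shuts down: q = 0.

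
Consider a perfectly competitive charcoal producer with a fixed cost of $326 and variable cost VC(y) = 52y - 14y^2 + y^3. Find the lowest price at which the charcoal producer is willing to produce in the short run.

$3 per unit

The firm shuts down when price falls below the minimum of average variable cost. AVC = VC/y = 52 - 14y + y^2.
dAVC/dy = -14 + 2y = 0 gives y = 7. min AVC = 52 - 14·7 + 7^2 = 3.
For P < $3 the firm produces nothing.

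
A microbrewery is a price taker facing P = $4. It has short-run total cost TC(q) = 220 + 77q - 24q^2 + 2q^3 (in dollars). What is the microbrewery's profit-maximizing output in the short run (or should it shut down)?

Shut down

Variable cost is VC = 77q - 24q^2 + 2q^3, so AVC = VC/q = 77 - 24q + 2q^2 and MC = dTC/dq = 77 - 48q + 6q^2.
AVC is minimized where dAVC/dq = -24 + 4q = 0, at q = 6; min AVC = 77 - 24·6 + 2·6^2 = $5.
Since P = $4 < min AVC = $5, price fails to cover variable cost at any output.
The firm minimizes its loss by shutting down and losing only its fixed cost of $220.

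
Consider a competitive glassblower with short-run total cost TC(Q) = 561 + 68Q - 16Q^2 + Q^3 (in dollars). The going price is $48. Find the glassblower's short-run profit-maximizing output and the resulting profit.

AVC = 68 - 16Q + Q^2; min AVC = $4 at Q = 8. Since P = $48 ≥ min AVC, the firm produces.
With MC = 68 - 32Q + 3Q^2, P = MC on the upward-sloping part at Q* = 10.
TR = 48·10 = 480. TC = 561 + 80 = 641. Profit = 480 − 641 = -$161.
Shutting down would mean losing the fixed cost of $561, so operating at a loss of $161 is better by $400.

Profit = -$161 at Q = 10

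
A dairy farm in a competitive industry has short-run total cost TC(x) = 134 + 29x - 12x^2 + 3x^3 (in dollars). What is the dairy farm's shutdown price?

Short-run supply begins at min AVC. From VC = 29x - 12x^2 + 3x^3, AVC = 29 - 12x + 3x^2.
dAVC/dx = -12 + 6x = 0 gives x = 2. min AVC = 29 - 12·2 + 3·2^2 = 17.
For P < $17 the firm produces nothing.

$17 per unit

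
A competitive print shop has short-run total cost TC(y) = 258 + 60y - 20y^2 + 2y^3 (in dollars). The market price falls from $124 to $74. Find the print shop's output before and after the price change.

MC = 60 - 40y + 6y^2; the shutdown threshold is min AVC = $10 (at y = 5).
With P = $124 above the shutdown price, P = MC gives y = 8.
At P = $74 ≥ min AVC, set P = MC: y = 7. The firm stays open but cuts output.

Output falls from 8 to 7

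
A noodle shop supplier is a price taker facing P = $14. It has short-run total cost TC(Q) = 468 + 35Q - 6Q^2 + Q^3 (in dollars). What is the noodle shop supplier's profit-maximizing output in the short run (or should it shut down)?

Strip out fixed cost: VC = 35Q - 6Q^2 + Q^3. Then AVC = 35 - 6Q + Q^2 and MC = 35 - 12Q + 3Q^2.
The AVC parabola has its vertex at Q = 6/2 = 3, where AVC = 35 - 6·3 + 3^2 = $26.
P = $14 lies below min AVC = $26; no output level covers variable cost.
The firm minimizes its loss by shutting down and losing only its fixed cost of $468.

Shut down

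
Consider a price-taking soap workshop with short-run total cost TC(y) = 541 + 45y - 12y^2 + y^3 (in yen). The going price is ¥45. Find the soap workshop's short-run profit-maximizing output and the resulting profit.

Profit = -¥285 at y = 8

AVC = 45 - 12y + y^2 has its minimum ¥9 at y = 6; price ¥45 clears that bar, so the firm operates.
With MC = 45 - 24y + 3y^2, P = MC on the upward-sloping part at y* = 8.
TR = 45·8 = 360. TC = 541 + 104 = 645. Profit = 360 − 645 = -¥285.
That loss of ¥285 beats the ¥541 the firm would lose by shutting down; producing recovers ¥256 of fixed cost.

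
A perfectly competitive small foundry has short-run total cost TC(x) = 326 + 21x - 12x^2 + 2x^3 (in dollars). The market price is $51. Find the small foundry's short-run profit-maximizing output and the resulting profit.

AVC = 21 - 12x + 2x^2 has its minimum $3 at x = 3; price $51 clears that bar, so the firm operates.
MC = 21 - 24x + 6x^2. Setting P = MC and taking the root on the rising branch gives x* = 5.
TR = 51·5 = 255. TC = 326 + 55 = 381. Profit = 255 − 381 = -$126.
By producing, the firm covers all variable cost plus $200 of fixed cost; shutting down would lose the full $326.

Profit = -$126 at x = 5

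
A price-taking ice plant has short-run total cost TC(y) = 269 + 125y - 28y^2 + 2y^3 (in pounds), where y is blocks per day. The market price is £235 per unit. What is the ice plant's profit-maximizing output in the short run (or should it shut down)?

Produce at y = 11

Variable cost is VC = 125y - 28y^2 + 2y^3, so AVC = VC/y = 125 - 28y + 2y^2 and MC = dTC/dy = 125 - 56y + 6y^2.
The AVC parabola has its vertex at y = 28/4 = 7, where AVC = 125 - 28·7 + 2·7^2 = £27.
Because £235 ≥ £27, revenue can cover variable cost; the firm operates.
Solving P = MC: -110 - 56y + 6y^2 = 0 ⇒ y = -5/3 or 11. On the upward-sloping branch, y* = 11.
Check: AVC at y = 11 is £59 ≤ P, so revenue covers variable cost.
Profit = P·y − TC = 235·11 − 918 = £1667.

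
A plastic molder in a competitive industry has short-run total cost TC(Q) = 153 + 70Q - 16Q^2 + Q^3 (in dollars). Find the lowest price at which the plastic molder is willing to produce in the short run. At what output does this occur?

The firm shuts down when price falls below the minimum of average variable cost. AVC = VC/Q = 70 - 16Q + Q^2.
At the minimum of AVC, MC = AVC. MC = 70 - 32Q + 3Q^2; setting MC = AVC gives 2Q^2 - 16Q = 0, so Q = 8. min AVC = 6.
So the shutdown price is $6.

$6 per unit, at Q = 8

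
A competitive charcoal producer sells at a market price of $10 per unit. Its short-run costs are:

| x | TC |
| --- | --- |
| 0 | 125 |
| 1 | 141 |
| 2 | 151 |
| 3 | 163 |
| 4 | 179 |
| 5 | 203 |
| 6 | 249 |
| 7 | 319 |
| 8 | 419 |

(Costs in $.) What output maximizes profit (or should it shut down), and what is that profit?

x = 0 (shut down); profit = -$125

Profit at each row (π = 10x − TC): x=0: -125; x=1: -131; x=2: -131; x=3: -133; x=4: -139; x=5: -153; x=6: -189; x=7: -249; x=8: -339.
Profit is highest at x = 0. Equivalently, the lowest AVC in the table is 38/3 ≈ $12.67 at x = 3, and P = $10 falls below it — price never covers variable cost, so the firm shuts down and loses only its fixed cost.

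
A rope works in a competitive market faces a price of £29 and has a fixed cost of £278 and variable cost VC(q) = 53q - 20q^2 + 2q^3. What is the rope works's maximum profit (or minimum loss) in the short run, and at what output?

AVC = 53 - 20q + 2q^2; min AVC = £3 at q = 5. Since P = £29 ≥ min AVC, the firm produces.
MC = 53 - 40q + 6q^2. Setting P = MC and taking the root on the rising branch gives q* = 6.
TR = 29·6 = 174. TC = 278 + 30 = 308. Profit = 174 − 308 = -£134.
Shutting down would mean losing the fixed cost of £278, so operating at a loss of £134 is better by £144.

Profit = -£134 at q = 6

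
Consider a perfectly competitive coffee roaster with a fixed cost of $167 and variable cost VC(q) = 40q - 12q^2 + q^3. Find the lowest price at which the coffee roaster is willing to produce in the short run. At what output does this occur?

The firm shuts down when price falls below the minimum of average variable cost. AVC = VC/q = 40 - 12q + q^2.
dAVC/dq = -12 + 2q = 0 gives q = 6. min AVC = 40 - 12·6 + 6^2 = 4.
For P < $4 the firm produces nothing.

$4 per unit, at q = 6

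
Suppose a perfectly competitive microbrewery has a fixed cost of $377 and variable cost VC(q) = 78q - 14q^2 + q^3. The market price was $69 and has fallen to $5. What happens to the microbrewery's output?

MC = 78 - 28q + 3q^2; the shutdown threshold is min AVC = $29 (at q = 7).
At P = $69 ≥ min AVC, set P = MC on the rising branch: q = 9.
At P = $5 < min AVC = $29, price no longer covers variable cost at any output, so the firm shuts down: q = 0.

Output falls from 9 to 0 (the firm shuts down)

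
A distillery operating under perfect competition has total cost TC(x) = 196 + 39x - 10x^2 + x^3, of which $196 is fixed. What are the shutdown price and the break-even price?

Shutdown price = $14; break-even price = $46

AVC = 39 - 10x + x^2; minimized at x = 5, giving min AVC = $14. That is the shutdown price.
ATC = 196/x + 39 - 10x + x^2. Setting dATC/dx = −196/x^2 − 10 + 2x = 0 gives x = 7 (since 2·7^3 − 10·7^2 = 196).
min ATC = 196/7 + 39 − 10·7 + 7^2 = $46. That is the break-even price.
Between these two prices the firm operates at a loss; above $46 it earns a profit.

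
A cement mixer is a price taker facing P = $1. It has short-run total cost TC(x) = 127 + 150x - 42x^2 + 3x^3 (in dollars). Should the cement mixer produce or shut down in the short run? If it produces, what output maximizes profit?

Strip out fixed cost: VC = 150x - 42x^2 + 3x^3. Then AVC = 150 - 42x + 3x^2 and MC = 150 - 84x + 9x^2.
AVC is minimized where dAVC/dx = -42 + 6x = 0, at x = 7; min AVC = 150 - 42·7 + 3·7^2 = $3.
Since P = $1 < min AVC = $3, price fails to cover variable cost at any output.
Best response: produce nothing and absorb the $127 fixed cost.

Shut down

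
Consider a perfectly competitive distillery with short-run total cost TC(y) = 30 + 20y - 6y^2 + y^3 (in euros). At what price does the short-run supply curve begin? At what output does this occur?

The firm shuts down when price falls below the minimum of average variable cost. AVC = VC/y = 20 - 6y + y^2.
dAVC/dy = -6 + 2y = 0 gives y = 3. min AVC = 20 - 6·3 + 3^2 = 11.
So the shutdown price is €11.

€11 per unit, at y = 3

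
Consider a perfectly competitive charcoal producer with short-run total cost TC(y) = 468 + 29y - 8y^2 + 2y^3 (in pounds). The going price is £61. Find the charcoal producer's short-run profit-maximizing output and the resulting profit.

Profit = -£340 at y = 4

AVC = 29 - 8y + 2y^2 has its minimum £21 at y = 2; price £61 clears that bar, so the firm operates.
MC = 29 - 16y + 6y^2. Setting P = MC and taking the root on the rising branch gives y* = 4.
TR = 61·4 = 244. TC = 468 + 116 = 584. Profit = 244 − 584 = -£340.
By producing, the firm covers all variable cost plus £128 of fixed cost; shutting down would lose the full £468.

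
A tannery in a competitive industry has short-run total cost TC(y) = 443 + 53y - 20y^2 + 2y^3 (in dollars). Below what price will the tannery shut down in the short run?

$3 per unit

The shutdown price is the minimum of AVC. VC = 53y - 20y^2 + 2y^3, so AVC = 53 - 20y + 2y^2.
At the minimum of AVC, MC = AVC. MC = 53 - 40y + 6y^2; setting MC = AVC gives 4y^2 - 20y = 0, so y = 5. min AVC = 3.
So the shutdown price is $3.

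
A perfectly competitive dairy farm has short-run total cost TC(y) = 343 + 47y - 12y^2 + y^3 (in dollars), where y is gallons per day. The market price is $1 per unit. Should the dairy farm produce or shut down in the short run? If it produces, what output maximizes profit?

Shut down

From TC, MC = TC'(y) = 47 - 24y + 3y^2 and AVC = VC/y = 47 - 12y + y^2.
AVC hits its minimum where MC = AVC, at y = 6, giving min AVC = 47 - 12·6 + 6^2 = $11.
Since P = $1 < min AVC = $11, price fails to cover variable cost at any output.
Shutting down limits the loss to fixed cost, $343.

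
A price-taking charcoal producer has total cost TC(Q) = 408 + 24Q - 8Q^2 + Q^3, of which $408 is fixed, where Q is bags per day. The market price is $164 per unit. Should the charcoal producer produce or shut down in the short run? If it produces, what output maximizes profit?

Produce at Q = 10

Strip out fixed cost: VC = 24Q - 8Q^2 + Q^3. Then AVC = 24 - 8Q + Q^2 and MC = 24 - 16Q + 3Q^2.
AVC hits its minimum where MC = AVC, at Q = 4, giving min AVC = 24 - 8·4 + 4^2 = $8.
Since P = $164 ≥ min AVC = $8, price covers variable cost and the firm should produce.
Solving P = MC: -140 - 16Q + 3Q^2 = 0 ⇒ Q = -14/3 or 10. On the upward-sloping branch, Q* = 10.
Check: AVC at Q = 10 is $44 ≤ P, so revenue covers variable cost.
Profit = P·Q − TC = 164·10 − 848 = $792.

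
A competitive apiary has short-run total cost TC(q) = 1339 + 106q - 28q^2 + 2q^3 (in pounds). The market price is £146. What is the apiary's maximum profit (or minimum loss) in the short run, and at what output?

Profit = -£139 at q = 10

AVC = 106 - 28q + 2q^2; min AVC = £8 at q = 7. Since P = £146 ≥ min AVC, the firm produces.
MC = 106 - 56q + 6q^2. Setting P = MC and taking the root on the rising branch gives q* = 10.
TR = 146·10 = 1460. TC = 1339 + 260 = 1599. Profit = 1460 − 1599 = -£139.
That loss of £139 beats the £1339 the firm would lose by shutting down; producing recovers £1200 of fixed cost.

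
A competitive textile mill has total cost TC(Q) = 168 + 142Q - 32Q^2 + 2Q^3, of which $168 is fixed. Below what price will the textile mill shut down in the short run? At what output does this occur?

Short-run supply begins at min AVC. From VC = 142Q - 32Q^2 + 2Q^3, AVC = 142 - 32Q + 2Q^2.
At the minimum of AVC, MC = AVC. MC = 142 - 64Q + 6Q^2; setting MC = AVC gives 4Q^2 - 32Q = 0, so Q = 8. min AVC = 14.
For P < $14 the firm produces nothing.

$14 per unit, at Q = 8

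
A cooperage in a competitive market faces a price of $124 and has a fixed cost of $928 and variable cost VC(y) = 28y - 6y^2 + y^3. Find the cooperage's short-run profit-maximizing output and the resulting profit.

Profit = -$288 at y = 8

AVC = 28 - 6y + y^2; min AVC = $19 at y = 3. Since P = $124 ≥ min AVC, the firm produces.
With MC = 28 - 12y + 3y^2, P = MC on the upward-sloping part at y* = 8.
TR = 124·8 = 992. TC = 928 + 352 = 1280. Profit = 992 − 1280 = -$288.
Shutting down would mean losing the fixed cost of $928, so operating at a loss of $288 is better by $640.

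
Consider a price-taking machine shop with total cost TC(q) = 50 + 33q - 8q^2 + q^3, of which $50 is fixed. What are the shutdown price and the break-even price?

AVC = 33 - 8q + q^2; minimized at q = 4, giving min AVC = $17. That is the shutdown price.
ATC = 50/q + 33 - 8q + q^2. Setting dATC/dq = −50/q^2 − 8 + 2q = 0 gives q = 5 (since 2·5^3 − 8·5^2 = 50).
min ATC = 50/5 + 33 − 8·5 + 5^2 = $28. That is the break-even price.
For $17 ≤ P < $28 the firm produces at a loss; below $17 it shuts down.

Shutdown price = $17; break-even price = $28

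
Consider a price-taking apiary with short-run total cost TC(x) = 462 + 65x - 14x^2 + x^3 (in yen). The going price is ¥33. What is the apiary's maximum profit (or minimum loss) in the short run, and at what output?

Profit = -¥334 at x = 8

AVC = 65 - 14x + x^2 has its minimum ¥16 at x = 7; price ¥33 clears that bar, so the firm operates.
With MC = 65 - 28x + 3x^2, P = MC on the upward-sloping part at x* = 8.
TR = 33·8 = 264. TC = 462 + 136 = 598. Profit = 264 − 598 = -¥334.
By producing, the firm covers all variable cost plus ¥128 of fixed cost; shutting down would lose the full ¥462.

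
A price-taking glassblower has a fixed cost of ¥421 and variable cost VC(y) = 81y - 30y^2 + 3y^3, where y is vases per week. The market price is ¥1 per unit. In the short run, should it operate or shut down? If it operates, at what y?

Shut down

From TC, MC = TC'(y) = 81 - 60y + 9y^2 and AVC = VC/y = 81 - 30y + 3y^2.
The AVC parabola has its vertex at y = 30/6 = 5, where AVC = 81 - 30·5 + 3·5^2 = ¥6.
With P < min AVC (¥1 < ¥6), every unit sold adds to the loss.
The firm minimizes its loss by shutting down and losing only its fixed cost of ¥421.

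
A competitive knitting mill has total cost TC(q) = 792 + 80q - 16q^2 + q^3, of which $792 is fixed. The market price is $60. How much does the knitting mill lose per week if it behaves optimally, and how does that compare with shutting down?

AVC = 80 - 16q + q^2; min AVC = $16 at q = 8. Since P = $60 ≥ min AVC, the firm produces.
MC = 80 - 32q + 3q^2. Setting P = MC and taking the root on the rising branch gives q* = 10.
TR = 60·10 = 600. TC = 792 + 200 = 992. Profit = 600 − 992 = -$392.
That loss of $392 beats the $792 the firm would lose by shutting down; producing recovers $400 of fixed cost.

Profit = -$392 at q = 10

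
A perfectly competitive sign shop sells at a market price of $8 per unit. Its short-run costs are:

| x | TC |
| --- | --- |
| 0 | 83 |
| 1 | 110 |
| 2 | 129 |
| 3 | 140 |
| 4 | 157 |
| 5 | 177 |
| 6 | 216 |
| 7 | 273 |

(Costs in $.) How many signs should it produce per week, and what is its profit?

x = 0 (shut down); profit = -$83

Profit at each row (π = 8x − TC): x=0: -83; x=1: -102; x=2: -113; x=3: -116; x=4: -125; x=5: -137; x=6: -168; x=7: -217.
Profit is highest at x = 0. Equivalently, the lowest AVC in the table is 74/4 ≈ $18.50 at x = 4, and P = $8 falls below it — price never covers variable cost, so the firm shuts down and loses only its fixed cost.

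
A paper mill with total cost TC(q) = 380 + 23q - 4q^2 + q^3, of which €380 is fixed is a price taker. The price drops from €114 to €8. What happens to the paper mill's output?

Output falls from 7 to 0 (the firm shuts down)

MC = 23 - 8q + 3q^2; the shutdown threshold is min AVC = €19 (at q = 2).
At P = €114 ≥ min AVC, set P = MC on the rising branch: q = 7.
At P = €8 < min AVC = €19, price no longer covers variable cost at any output, so the firm shuts down: q = 0.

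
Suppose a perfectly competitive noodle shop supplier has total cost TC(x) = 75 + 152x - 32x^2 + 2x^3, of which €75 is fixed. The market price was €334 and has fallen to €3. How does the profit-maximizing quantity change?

Output falls from 13 to 0 (the firm shuts down)

MC = 152 - 64x + 6x^2; the shutdown threshold is min AVC = €24 (at x = 8).
At P = €334 ≥ min AVC, set P = MC on the rising branch: x = 13.
At P = €3 < min AVC = €24, price no longer covers variable cost at any output, so the firm shuts down: x = 0.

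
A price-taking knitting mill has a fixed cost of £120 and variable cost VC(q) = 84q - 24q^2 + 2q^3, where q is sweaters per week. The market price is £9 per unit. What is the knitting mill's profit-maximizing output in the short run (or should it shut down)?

Shut down

Strip out fixed cost: VC = 84q - 24q^2 + 2q^3. Then AVC = 84 - 24q + 2q^2 and MC = 84 - 48q + 6q^2.
AVC is minimized where dAVC/dq = -24 + 4q = 0, at q = 6; min AVC = 84 - 24·6 + 2·6^2 = £12.
With P < min AVC (£9 < £12), every unit sold adds to the loss.
Shutting down limits the loss to fixed cost, £120.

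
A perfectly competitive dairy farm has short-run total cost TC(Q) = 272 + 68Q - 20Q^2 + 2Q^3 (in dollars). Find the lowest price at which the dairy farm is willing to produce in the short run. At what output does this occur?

The shutdown price is the minimum of AVC. VC = 68Q - 20Q^2 + 2Q^3, so AVC = 68 - 20Q + 2Q^2.
dAVC/dQ = -20 + 4Q = 0 gives Q = 5. min AVC = 68 - 20·5 + 2·5^2 = 18.
The firm shuts down for any P below $18.

$18 per unit, at Q = 5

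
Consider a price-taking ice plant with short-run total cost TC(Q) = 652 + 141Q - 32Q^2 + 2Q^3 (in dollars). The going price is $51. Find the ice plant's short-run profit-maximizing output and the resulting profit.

AVC = 141 - 32Q + 2Q^2 has its minimum $13 at Q = 8; price $51 clears that bar, so the firm operates.
MC = 141 - 64Q + 6Q^2. Setting P = MC and taking the root on the rising branch gives Q* = 9.
TR = 51·9 = 459. TC = 652 + 135 = 787. Profit = 459 − 787 = -$328.
That loss of $328 beats the $652 the firm would lose by shutting down; producing recovers $324 of fixed cost.

Profit = -$328 at Q = 9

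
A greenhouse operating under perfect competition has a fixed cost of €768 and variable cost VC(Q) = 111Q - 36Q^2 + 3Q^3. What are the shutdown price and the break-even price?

Shutdown price = min AVC. AVC = 111 - 36Q + 3Q^2, with vertex at Q = 6 and minimum €3.
ATC = 768/Q + 111 - 36Q + 3Q^2. Setting dATC/dQ = −768/Q^2 − 36 + 6Q = 0 gives Q = 8 (since 6·8^3 − 36·8^2 = 768).
min ATC = 768/8 + 111 − 36·8 + 3·8^2 = €111. That is the break-even price.
Between these two prices the firm operates at a loss; above €111 it earns a profit.

Shutdown price = €3; break-even price = €111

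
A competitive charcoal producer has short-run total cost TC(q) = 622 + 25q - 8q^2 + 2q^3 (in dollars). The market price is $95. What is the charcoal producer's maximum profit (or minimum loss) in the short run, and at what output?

AVC = 25 - 8q + 2q^2; min AVC = $17 at q = 2. Since P = $95 ≥ min AVC, the firm produces.
MC = 25 - 16q + 6q^2. Setting P = MC and taking the root on the rising branch gives q* = 5.
TR = 95·5 = 475. TC = 622 + 175 = 797. Profit = 475 − 797 = -$322.
Shutting down would mean losing the fixed cost of $622, so operating at a loss of $322 is better by $300.

Profit = -$322 at q = 5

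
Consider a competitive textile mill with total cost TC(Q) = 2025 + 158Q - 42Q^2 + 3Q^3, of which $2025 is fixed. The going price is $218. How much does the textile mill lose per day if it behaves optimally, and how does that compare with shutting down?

Profit = -$225 at Q = 10

AVC = 158 - 42Q + 3Q^2; min AVC = $11 at Q = 7. Since P = $218 ≥ min AVC, the firm produces.
With MC = 158 - 84Q + 9Q^2, P = MC on the upward-sloping part at Q* = 10.
TR = 218·10 = 2180. TC = 2025 + 380 = 2405. Profit = 2180 − 2405 = -$225.
By producing, the firm covers all variable cost plus $1800 of fixed cost; shutting down would lose the full $2025.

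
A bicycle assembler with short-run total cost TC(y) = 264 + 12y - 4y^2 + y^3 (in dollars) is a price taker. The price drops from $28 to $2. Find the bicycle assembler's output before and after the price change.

AVC = 12 - 4y + y^2, minimized at y = 2 where min AVC = $8. MC = 12 - 8y + 3y^2.
With P = $28 above the shutdown price, P = MC gives y = 4.
At P = $2 < min AVC = $8, price no longer covers variable cost at any output, so the firm shuts down: y = 0.

Output falls from 4 to 0 (the firm shuts down)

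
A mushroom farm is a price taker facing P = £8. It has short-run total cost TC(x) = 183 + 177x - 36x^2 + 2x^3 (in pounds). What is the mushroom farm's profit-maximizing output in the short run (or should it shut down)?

Variable cost is VC = 177x - 36x^2 + 2x^3, so AVC = VC/x = 177 - 36x + 2x^2 and MC = dTC/dx = 177 - 72x + 6x^2.
AVC is minimized where dAVC/dx = -36 + 4x = 0, at x = 9; min AVC = 177 - 36·9 + 2·9^2 = £15.
P = £8 lies below min AVC = £15; no output level covers variable cost.
Best response: produce nothing and absorb the £183 fixed cost.

Shut down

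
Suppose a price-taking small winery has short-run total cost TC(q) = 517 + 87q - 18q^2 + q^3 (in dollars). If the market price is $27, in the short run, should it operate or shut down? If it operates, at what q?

Variable cost is VC = 87q - 18q^2 + q^3, so AVC = VC/q = 87 - 18q + q^2 and MC = dTC/dq = 87 - 36q + 3q^2.
AVC is minimized where dAVC/dq = -18 + 2q = 0, at q = 9; min AVC = 87 - 18·9 + 9^2 = $6.
P = $27 exceeds min AVC = $6, so the firm stays open.
Solving P = MC: 60 - 36q + 3q^2 = 0 ⇒ q = 2 or 10. On the upward-sloping branch, q* = 10.
Check: AVC at q = 10 is $7 ≤ P, so revenue covers variable cost.
Profit = P·q − TC = 27·10 − 587 = -$317, a loss, but smaller than the $517 fixed cost the firm would lose by shutting down.

Produce at q = 10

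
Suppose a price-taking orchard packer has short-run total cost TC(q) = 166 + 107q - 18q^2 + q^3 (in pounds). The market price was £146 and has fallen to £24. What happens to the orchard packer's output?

AVC = 107 - 18q + q^2, minimized at q = 9 where min AVC = £26. MC = 107 - 36q + 3q^2.
With P = £146 above the shutdown price, P = MC gives q = 13.
At P = £24 < min AVC = £26, price no longer covers variable cost at any output, so the firm shuts down: q = 0.

Output falls from 13 to 0 (the firm shuts down)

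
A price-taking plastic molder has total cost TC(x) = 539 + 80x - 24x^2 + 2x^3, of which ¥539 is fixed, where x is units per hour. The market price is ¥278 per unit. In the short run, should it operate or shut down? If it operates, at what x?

From TC, MC = TC'(x) = 80 - 48x + 6x^2 and AVC = VC/x = 80 - 24x + 2x^2.
The AVC parabola has its vertex at x = 24/4 = 6, where AVC = 80 - 24·6 + 2·6^2 = ¥8.
P = ¥278 exceeds min AVC = ¥8, so the firm stays open.
P = MC gives -198 - 48x + 6x^2 = 0, with roots -3 and 11. Take the larger (rising MC): x* = 11.
Check: AVC at x = 11 is ¥58 ≤ P, so revenue covers variable cost.
Profit = P·x − TC = 278·11 − 1177 = ¥1881.

Produce at x = 11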